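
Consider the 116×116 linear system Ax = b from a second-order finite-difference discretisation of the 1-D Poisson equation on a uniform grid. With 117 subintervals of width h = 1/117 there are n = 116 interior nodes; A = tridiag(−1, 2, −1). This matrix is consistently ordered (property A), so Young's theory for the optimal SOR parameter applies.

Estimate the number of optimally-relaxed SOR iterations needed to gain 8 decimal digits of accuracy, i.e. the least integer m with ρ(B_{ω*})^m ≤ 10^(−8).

m = 343

n=116: λ(B_J) = 1 − λ(A)/2 = cos(kπ/117); k=1 gives ρ_J = 0.9996395.
1 − cos²(π/117) = sin²(π/117) ⇒ √(1−ρ_J²) = sin(π/117) = 0.0268480.
[ω*] 2 ÷ (1 + 0.0268480) = 2 ÷ 1.0268480 = 1.9477079.
ρ(B_{ω*}) = ω*−1 = 0.9477079
m ≥ 8·ln10 / (−ln 0.9477079) = 342.973; smallest integer m = 343.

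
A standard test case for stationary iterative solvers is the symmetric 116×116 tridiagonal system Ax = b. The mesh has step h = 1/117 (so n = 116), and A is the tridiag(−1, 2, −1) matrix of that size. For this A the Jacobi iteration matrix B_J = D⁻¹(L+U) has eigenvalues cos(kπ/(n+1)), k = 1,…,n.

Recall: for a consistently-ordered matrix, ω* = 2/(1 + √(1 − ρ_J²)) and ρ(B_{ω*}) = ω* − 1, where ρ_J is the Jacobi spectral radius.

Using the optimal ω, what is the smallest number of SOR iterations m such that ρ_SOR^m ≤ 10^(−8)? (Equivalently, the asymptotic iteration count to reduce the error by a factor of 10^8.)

m = 343

ρ_J = max_k |cos(kπ/117)| = cos(π/117) = 0.9996395
√(1 − cos²(π/117)) = sin(π/117) ≈ 0.0268480.
ω* = 2/(1 + 0.0268480) = 2/1.0268480 = 1.9477079.
ρ_SOR = ω* − 1 ≈ 0.9477079.
m ≥ 8·ln10 / (−ln 0.9477079) = 342.973; smallest integer m = 343.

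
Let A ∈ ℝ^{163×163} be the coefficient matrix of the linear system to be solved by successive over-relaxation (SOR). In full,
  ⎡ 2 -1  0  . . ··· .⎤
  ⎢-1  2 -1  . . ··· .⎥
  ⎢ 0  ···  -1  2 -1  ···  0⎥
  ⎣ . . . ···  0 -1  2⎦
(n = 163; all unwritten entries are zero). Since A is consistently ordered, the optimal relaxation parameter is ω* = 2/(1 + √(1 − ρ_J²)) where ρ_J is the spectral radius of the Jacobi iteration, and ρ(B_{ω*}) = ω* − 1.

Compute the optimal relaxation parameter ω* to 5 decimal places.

n=163: λ(B_J) = 1 − λ(A)/2 = cos(kπ/164); k=1 gives ρ_J = 0.99982.
1 − cos²(π/164) = sin²(π/164) ⇒ √(1−ρ_J²) = sin(π/164) = 0.019155.
[ω*] 2 ÷ (1 + 0.019155) = 2 ÷ 1.019155 = 1.96241.
ρ_SOR = ω* − 1 ≈ 0.96241.

ω* = 1.96241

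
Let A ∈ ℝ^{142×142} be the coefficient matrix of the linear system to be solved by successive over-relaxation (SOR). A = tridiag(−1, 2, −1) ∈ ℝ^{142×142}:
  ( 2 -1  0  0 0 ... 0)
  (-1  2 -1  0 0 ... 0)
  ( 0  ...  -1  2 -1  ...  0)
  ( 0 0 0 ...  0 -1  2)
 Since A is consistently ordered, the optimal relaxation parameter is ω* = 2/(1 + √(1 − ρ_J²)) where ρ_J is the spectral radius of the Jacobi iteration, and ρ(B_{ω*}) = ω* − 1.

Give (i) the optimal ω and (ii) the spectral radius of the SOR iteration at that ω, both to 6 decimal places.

ρ_J = max_k |cos(kπ/143)| = cos(π/143) = 0.999759
√(1 − cos²(π/143)) = sin(π/143) ≈ 0.0219674.
ω* = 2/(1+0.0219674) = 1.957010
Hence ρ(B_{ω*}) = 1.957010 − 1 = 0.957010.

ω* = 1.957010, ρ_SOR = 0.957010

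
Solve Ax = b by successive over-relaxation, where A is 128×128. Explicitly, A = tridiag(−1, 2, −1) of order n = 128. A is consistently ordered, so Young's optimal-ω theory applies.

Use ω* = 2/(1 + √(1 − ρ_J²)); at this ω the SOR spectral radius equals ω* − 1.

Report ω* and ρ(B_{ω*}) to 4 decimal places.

ω* = 1.9525, ρ_SOR = 0.9525

spectrum of D⁻¹(L+U) = {cos(kπ/129) : 1≤k≤128}; ρ_J = cos(π/129) = 0.9997.
root = sin(π/129) = 0.02435  (since 1−cos² = sin²).
ω* = 2/(1+0.02435) = 1.9525
At ω = 1.9525 every |λ(B_ω)| = ω−1, so ρ_SOR = 0.9525.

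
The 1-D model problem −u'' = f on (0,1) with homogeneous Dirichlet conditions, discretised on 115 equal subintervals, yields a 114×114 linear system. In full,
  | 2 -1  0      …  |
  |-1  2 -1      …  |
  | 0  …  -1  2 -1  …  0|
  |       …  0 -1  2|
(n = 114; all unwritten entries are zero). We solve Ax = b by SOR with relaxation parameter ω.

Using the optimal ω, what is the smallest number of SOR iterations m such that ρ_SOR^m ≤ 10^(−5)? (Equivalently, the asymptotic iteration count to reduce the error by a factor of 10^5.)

m = 211

½·tridiag(1,0,1) at n=114: λ_k = cos(kπ/115); max |λ| at k=1 ⇒ ρ_J = cos(π/115) ≈ 0.9996269.
√(1 − cos²(π/115)) = sin(π/115) ≈ 0.0273148.
[ω*] 2 ÷ (1 + 0.0273148) = 2 ÷ 1.0273148 = 1.9468229.
and ρ(B_{ω*}) = 1.9468229 − 1 = 0.9468229.
ρ_SOR^m ≤ 10^(−5) ⇔ m ≥ 5·ln10/(−ln 0.9468229) = 11.5129/0.0546432 = 210.692; m = ⌈210.692⌉ = 211.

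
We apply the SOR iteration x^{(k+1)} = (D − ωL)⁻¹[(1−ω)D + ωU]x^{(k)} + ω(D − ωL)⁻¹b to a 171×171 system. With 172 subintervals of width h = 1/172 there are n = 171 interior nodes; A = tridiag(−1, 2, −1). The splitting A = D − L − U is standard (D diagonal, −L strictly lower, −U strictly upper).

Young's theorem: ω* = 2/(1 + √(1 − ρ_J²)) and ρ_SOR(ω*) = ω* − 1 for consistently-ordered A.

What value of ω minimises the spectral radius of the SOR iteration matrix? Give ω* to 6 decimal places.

[ρ_J] n=171: ρ(B_J) = cos(π/(n+1)) = cos(π/172) = 0.999833.
√(1−ρ_J²) simplifies to sin(π/172) = 0.0182641.
ω* = 2 / (1 + 0.0182641) = 2 / 1.0182641 ≈ 1.964127.
ρ_SOR = ω* − 1 ≈ 0.964127.

ω* = 1.964127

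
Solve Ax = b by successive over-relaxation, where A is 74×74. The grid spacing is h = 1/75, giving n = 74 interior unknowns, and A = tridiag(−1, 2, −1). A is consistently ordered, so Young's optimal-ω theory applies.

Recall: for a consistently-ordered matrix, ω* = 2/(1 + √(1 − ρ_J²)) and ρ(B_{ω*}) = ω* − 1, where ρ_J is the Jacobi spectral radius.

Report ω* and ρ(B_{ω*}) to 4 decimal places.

ω* = 1.9196, ρ_SOR = 0.9196

½·tridiag(1,0,1) at n=74: λ_k = cos(kπ/75); max |λ| at k=1 ⇒ ρ_J = cos(π/75) ≈ 0.9991.
root = sin(π/75) = 0.04188  (since 1−cos² = sin²).
Young: ω* = 2/(1+√(1−ρ_J²)) = 2/(1+0.04188) = 2/1.04188 = 1.9196.
[ρ_SOR] ω* − 1 = 0.9196.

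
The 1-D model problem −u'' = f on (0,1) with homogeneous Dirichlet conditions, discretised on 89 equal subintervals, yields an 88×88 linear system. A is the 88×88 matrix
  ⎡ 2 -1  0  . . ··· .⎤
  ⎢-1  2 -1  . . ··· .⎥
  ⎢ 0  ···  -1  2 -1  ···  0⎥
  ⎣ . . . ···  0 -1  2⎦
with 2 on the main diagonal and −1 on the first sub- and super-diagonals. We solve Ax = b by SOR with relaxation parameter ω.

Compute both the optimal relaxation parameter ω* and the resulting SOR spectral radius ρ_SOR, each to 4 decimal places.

ω* = 1.9318, ρ_SOR = 0.9318

ρ_J = max_k |cos(kπ/89)| = cos(π/89) = 0.9994
√(1−ρ_J²) = |sin(π/89)| = 0.03529
ω* = 2/(1 + 0.03529) = 2/1.03529 = 1.9318.
ρ(B_{ω*}) = ω*−1 = 0.9318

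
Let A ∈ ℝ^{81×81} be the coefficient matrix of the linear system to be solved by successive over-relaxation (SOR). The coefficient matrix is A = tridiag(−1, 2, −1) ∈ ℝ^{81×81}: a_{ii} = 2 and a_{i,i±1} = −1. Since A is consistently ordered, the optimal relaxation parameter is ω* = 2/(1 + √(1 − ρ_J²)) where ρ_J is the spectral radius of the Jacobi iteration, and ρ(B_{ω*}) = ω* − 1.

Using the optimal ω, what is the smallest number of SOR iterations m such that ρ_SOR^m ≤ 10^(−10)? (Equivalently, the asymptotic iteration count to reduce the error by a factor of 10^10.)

ρ_J = max_k |cos(kπ/82)| = cos(π/82) = 0.9992662
1 − cos²(π/82) = sin²(π/82) ⇒ √(1−ρ_J²) = sin(π/82) = 0.0383027.
ω* = 2 / (1 + 0.0383027) = 2 / 1.0383027 ≈ 1.9262206.
At ω = 1.9262206 every |λ(B_ω)| = ω−1, so ρ_SOR = 0.9262206.
ρ_SOR^m ≤ 10^(−10) ⇔ m ≥ 10·ln10/(−ln 0.9262206) = 23.0259/0.0766428 = 300.431; m = ⌈300.431⌉ = 301.

m = 301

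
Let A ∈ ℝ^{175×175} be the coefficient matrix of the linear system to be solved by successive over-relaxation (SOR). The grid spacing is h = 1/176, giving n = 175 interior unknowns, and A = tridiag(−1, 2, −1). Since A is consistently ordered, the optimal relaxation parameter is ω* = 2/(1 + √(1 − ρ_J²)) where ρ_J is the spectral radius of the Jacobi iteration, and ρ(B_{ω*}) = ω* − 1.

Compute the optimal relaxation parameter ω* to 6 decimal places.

ω* = 1.964928

B_J for the 175×175 system has eigenvalues cos(kπ/176); ρ_J = cos(π/176) = 0.999841.
√(1 − cos²(π/176)) = sin(π/176) ≈ 0.0178490.
ω* = 2/(1 + 0.0178490) = 2/1.0178490 = 1.964928.
ρ_SOR = ω* − 1 ≈ 0.964928.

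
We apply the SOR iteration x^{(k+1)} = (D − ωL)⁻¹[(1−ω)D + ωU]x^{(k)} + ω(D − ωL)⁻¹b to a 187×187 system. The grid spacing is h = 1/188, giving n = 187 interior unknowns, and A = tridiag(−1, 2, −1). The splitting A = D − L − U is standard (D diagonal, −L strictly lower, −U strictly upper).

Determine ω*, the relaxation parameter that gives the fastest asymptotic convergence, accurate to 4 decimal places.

spectrum of D⁻¹(L+U) = {cos(kπ/188) : 1≤k≤187}; ρ_J = cos(π/188) = 0.9999.
root = sin(π/188) = 0.01671  (since 1−cos² = sin²).
Young: ω* = 2/(1+√(1−ρ_J²)) = 2/(1+0.01671) = 2/1.01671 = 1.9671.
Hence ρ(B_{ω*}) = 1.9671 − 1 = 0.9671.

ω* = 1.9671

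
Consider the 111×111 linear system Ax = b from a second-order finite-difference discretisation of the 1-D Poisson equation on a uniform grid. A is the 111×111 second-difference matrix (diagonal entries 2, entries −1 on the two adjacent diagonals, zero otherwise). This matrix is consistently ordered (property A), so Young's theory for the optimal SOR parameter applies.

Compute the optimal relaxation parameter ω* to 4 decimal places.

B_J for the 111×111 system has eigenvalues cos(kπ/112); ρ_J = cos(π/112) = 0.9996.
root = sin(π/112) = 0.02805  (since 1−cos² = sin²).
ω* = 2/(1 + 0.02805) = 2/1.02805 = 1.9454.
ρ(B_{ω*}) = ω*−1 = 0.9454

ω* = 1.9454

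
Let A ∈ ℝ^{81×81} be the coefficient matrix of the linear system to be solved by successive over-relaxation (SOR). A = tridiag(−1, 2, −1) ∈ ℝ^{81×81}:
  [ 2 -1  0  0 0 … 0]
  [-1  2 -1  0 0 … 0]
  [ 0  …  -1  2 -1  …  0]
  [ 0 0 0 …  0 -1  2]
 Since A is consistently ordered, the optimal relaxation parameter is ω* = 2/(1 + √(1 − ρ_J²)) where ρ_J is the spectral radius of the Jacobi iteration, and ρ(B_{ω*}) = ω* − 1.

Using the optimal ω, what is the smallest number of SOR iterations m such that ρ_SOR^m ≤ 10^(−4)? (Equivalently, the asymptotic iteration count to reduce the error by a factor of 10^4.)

m = 121

½·tridiag(1,0,1) at n=81: λ_k = cos(kπ/82); max |λ| at k=1 ⇒ ρ_J = cos(π/82) ≈ 0.9992662.
√(1−ρ_J²) = |sin(π/82)| = 0.0383027
So ω* = 2/1.0383027 = 1.9262206 (Young).
Hence ρ(B_{ω*}) = 1.9262206 − 1 = 0.9262206.
4·ln10 = 9.21034; −ln(0.9262206) = 0.0766428; m = ⌈9.21034/0.0766428⌉ = ⌈120.172⌉ = 121.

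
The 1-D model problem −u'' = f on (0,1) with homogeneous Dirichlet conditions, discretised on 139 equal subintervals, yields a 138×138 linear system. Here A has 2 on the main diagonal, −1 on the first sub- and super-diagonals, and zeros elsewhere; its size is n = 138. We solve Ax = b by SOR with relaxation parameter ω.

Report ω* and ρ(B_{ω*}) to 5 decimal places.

B_J for the 138×138 system has eigenvalues cos(kπ/139); ρ_J = cos(π/139) = 0.99974.
√(1 − cos²(π/139)) = sin(π/139) ≈ 0.022599.
ω* = 2/(1+0.022599) = 1.95580
[ρ_SOR] ω* − 1 = 0.95580.

ω* = 1.95580, ρ_SOR = 0.95580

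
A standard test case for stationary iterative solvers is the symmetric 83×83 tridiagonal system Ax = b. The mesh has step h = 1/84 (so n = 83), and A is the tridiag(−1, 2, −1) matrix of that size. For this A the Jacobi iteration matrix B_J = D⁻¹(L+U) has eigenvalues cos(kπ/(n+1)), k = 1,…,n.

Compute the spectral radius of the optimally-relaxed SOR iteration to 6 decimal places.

With n=83, ρ(Jacobi) = cos(π/84) = 0.999301.
√(1−ρ_J²) simplifies to sin(π/84) = 0.0373912.
ω* = 2 / (1 + 0.0373912) = 2 / 1.0373912 ≈ 1.927913.
and ρ(B_{ω*}) = 1.927913 − 1 = 0.927913.

ρ_SOR = 0.927913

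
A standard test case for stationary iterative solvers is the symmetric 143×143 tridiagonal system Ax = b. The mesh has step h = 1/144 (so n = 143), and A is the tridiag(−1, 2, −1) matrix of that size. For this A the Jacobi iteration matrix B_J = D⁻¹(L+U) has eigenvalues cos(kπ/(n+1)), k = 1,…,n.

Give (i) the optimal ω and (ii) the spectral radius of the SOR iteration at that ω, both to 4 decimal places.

ω* = 1.9573, ρ_SOR = 0.9573

[ρ_J] n=143: ρ(B_J) = cos(π/(n+1)) = cos(π/144) = 0.9998.
√(1−ρ_J²) = |sin(π/144)| = 0.02181
So ω* = 2/1.02181 = 1.9573 (Young).
At ω = 1.9573 every |λ(B_ω)| = ω−1, so ρ_SOR = 0.9573.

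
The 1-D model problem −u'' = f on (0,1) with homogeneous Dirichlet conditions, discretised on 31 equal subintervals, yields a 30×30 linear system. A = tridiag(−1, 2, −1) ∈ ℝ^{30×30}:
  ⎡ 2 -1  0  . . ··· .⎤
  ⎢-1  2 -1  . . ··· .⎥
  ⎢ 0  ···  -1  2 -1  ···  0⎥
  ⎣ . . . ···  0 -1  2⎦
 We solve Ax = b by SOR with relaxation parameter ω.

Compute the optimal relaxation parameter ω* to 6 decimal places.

ω* = 1.816253

ρ_J = max_k |cos(kπ/31)| = cos(π/31) = 0.994869
√(1−ρ_J²) = |sin(π/31)| = 0.1011683
[ω*] 2 ÷ (1 + 0.1011683) = 2 ÷ 1.1011683 = 1.816253.
and ρ(B_{ω*}) = 1.816253 − 1 = 0.816253.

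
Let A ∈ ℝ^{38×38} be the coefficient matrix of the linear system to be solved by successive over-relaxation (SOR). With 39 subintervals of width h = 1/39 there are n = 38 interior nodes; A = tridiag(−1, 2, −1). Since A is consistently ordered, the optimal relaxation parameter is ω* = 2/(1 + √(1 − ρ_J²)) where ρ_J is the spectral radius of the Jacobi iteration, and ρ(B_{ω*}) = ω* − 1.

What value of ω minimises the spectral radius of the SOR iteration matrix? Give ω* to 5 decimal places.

ω* = 1.85105

B_J for the 38×38 system has eigenvalues cos(kπ/39); ρ_J = cos(π/39) = 0.99676.
√(1 − cos²(π/39)) = sin(π/39) ≈ 0.080467.
ω* = 2/(1 + 0.080467) = 2/1.080467 = 1.85105.
ρ_SOR = ω* − 1 = 1.85105 − 1 = 0.85105.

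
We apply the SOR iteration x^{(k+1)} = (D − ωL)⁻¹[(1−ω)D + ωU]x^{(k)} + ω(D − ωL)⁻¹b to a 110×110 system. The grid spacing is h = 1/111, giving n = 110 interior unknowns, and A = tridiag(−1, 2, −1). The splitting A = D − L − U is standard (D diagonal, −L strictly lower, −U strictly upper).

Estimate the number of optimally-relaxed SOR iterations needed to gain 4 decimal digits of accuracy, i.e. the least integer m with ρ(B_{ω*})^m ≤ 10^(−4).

m = 163

spectrum of D⁻¹(L+U) = {cos(kπ/111) : 1≤k≤110}; ρ_J = cos(π/111) = 0.9995995.
√(1 − cos²(π/111)) = sin(π/111) ≈ 0.0282989.
ω* = 2/(1+0.0282989) = 1.9449598
and ρ(B_{ω*}) = 1.9449598 − 1 = 0.9449598.
(0.9449598)^m ≤ 10^{−4}  ⇒  m·ln(0.9449598) ≤ −4·ln10  ⇒  m ≥ 162.690  ⇒  m = 163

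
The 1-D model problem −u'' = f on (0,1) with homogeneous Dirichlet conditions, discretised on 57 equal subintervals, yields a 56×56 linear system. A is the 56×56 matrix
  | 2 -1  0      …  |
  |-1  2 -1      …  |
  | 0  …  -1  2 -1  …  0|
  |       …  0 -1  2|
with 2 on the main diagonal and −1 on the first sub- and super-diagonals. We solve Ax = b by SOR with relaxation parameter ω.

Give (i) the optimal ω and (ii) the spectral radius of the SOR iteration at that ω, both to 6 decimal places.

ω* = 1.895577, ρ_SOR = 0.895577

½·tridiag(1,0,1) at n=56: λ_k = cos(kπ/57); max |λ| at k=1 ⇒ ρ_J = cos(π/57) ≈ 0.998482.
root = sin(π/57) = 0.0550878  (since 1−cos² = sin²).
Then 2/(1+√(1−ρ_J²)) = 2/(1+0.0550878); ω* = 2/1.0550878 = 1.895577.
At ω = 1.895577 every |λ(B_ω)| = ω−1, so ρ_SOR = 0.895577.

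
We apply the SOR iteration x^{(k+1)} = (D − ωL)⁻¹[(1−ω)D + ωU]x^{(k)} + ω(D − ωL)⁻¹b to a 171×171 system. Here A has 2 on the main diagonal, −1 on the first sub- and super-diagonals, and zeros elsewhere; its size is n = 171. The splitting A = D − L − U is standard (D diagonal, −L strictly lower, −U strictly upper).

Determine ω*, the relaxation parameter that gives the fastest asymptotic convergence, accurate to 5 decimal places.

½·tridiag(1,0,1) at n=171: λ_k = cos(kπ/172); max |λ| at k=1 ⇒ ρ_J = cos(π/172) ≈ 0.99983.
√(1−ρ_J²) simplifies to sin(π/172) = 0.018264.
[ω*] 2 ÷ (1 + 0.018264) = 2 ÷ 1.018264 = 1.96413.
Hence ρ(B_{ω*}) = 1.96413 − 1 = 0.96413.

ω* = 1.96413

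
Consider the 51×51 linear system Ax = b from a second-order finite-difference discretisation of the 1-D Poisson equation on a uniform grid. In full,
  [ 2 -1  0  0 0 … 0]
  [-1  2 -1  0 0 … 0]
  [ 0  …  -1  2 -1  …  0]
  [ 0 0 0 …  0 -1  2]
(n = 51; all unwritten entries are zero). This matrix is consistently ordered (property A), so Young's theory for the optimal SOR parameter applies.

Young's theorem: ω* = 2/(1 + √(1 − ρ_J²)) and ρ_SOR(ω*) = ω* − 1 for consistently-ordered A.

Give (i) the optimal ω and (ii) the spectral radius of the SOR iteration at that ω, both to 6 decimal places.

ρ_J = max_k |cos(kπ/52)| = cos(π/52) = 0.998176
√(1−ρ_J²) = |sin(π/52)| = 0.0603785
[ω*] 2 ÷ (1 + 0.0603785) = 2 ÷ 1.0603785 = 1.886119.
Hence ρ(B_{ω*}) = 1.886119 − 1 = 0.886119.

ω* = 1.886119, ρ_SOR = 0.886119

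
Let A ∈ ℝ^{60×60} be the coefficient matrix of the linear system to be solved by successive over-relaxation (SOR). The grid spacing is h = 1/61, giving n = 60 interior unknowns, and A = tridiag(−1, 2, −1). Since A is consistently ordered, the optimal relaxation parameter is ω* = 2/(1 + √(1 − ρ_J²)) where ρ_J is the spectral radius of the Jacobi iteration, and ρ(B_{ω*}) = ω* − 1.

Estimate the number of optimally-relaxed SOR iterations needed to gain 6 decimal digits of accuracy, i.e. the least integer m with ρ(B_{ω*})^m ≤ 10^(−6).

[ρ_J] n=60: ρ(B_J) = cos(π/(n+1)) = cos(π/61) = 0.9986741.
√(1−ρ_J²) = |sin(π/61)| = 0.0514788
[ω*] 2 ÷ (1 + 0.0514788) = 2 ÷ 1.0514788 = 1.9020830.
[ρ_SOR] ω* − 1 = 0.9020830.
(0.9020830)^m ≤ 10^{−6}  ⇒  m·ln(0.9020830) ≤ −6·ln10  ⇒  m ≥ 134.067  ⇒  m = 135

m = 135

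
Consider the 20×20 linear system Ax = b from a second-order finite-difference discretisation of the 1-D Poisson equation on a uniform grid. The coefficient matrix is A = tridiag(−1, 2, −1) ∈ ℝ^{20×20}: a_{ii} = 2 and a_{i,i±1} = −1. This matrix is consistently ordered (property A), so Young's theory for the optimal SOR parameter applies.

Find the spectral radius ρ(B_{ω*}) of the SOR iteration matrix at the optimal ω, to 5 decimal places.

ρ_SOR = 0.74058

With n=20, ρ(Jacobi) = cos(π/21) = 0.98883.
√(1 − cos²(π/21)) = sin(π/21) ≈ 0.149042.
ω* = 2/(1 + 0.149042) = 2/1.149042 = 1.74058.
and ρ(B_{ω*}) = 1.74058 − 1 = 0.74058.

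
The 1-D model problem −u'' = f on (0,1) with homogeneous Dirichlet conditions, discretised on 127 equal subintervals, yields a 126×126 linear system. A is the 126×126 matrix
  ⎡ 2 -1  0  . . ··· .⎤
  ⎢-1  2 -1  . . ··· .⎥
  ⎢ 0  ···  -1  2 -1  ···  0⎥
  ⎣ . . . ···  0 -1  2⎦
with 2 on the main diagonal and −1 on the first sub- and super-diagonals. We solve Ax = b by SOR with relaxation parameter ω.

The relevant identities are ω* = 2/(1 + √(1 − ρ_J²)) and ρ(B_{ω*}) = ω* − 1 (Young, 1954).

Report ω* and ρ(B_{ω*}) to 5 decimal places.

ω* = 1.95173, ρ_SOR = 0.95173

ρ_J = max_k |cos(kπ/127)| = cos(π/127) = 0.99969
root = sin(π/127) = 0.024734  (since 1−cos² = sin²).
ω* = 2 / (1 + 0.024734) = 2 / 1.024734 ≈ 1.95173.
At ω = 1.95173 every |λ(B_ω)| = ω−1, so ρ_SOR = 0.95173.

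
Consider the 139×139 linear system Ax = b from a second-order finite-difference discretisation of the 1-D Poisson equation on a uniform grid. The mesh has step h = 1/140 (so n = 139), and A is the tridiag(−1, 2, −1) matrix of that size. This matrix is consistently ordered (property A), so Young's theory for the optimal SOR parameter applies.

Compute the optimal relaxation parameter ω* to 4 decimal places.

½·tridiag(1,0,1) at n=139: λ_k = cos(kπ/140); max |λ| at k=1 ⇒ ρ_J = cos(π/140) ≈ 0.9997.
√(1−ρ_J²) = |sin(π/140)| = 0.02244
[ω*] 2 ÷ (1 + 0.02244) = 2 ÷ 1.02244 = 1.9561.
ρ_SOR = ω* − 1 = 1.9561 − 1 = 0.9561.

ω* = 1.9561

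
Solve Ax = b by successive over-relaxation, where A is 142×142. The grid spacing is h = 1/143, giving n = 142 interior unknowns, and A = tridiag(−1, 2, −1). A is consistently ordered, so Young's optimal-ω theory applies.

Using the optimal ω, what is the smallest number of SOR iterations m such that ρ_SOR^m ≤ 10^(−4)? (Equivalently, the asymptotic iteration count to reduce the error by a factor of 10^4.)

m = 210

[ρ_J] n=142: ρ(B_J) = cos(π/(n+1)) = cos(π/143) = 0.9997587.
1 − cos²(π/143) = sin²(π/143) ⇒ √(1−ρ_J²) = sin(π/143) = 0.0219674.
Then 2/(1+√(1−ρ_J²)) = 2/(1+0.0219674); ω* = 2/1.0219674 = 1.9570096.
Hence ρ(B_{ω*}) = 1.9570096 − 1 = 0.9570096.
ρ_SOR^m ≤ 10^(−4) ⇔ m ≥ 4·ln10/(−ln 0.9570096) = 9.21034/0.0439419 = 209.603; m = ⌈209.603⌉ = 210.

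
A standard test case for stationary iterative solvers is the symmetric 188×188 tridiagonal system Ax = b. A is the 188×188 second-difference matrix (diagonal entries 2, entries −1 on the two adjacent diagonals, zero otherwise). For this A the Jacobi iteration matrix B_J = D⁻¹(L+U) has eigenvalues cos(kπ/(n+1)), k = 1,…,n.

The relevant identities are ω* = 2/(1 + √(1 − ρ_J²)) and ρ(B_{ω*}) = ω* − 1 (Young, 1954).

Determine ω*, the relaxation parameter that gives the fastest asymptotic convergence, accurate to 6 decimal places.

ρ_J = max_k |cos(kπ/189)| = cos(π/189) = 0.999862
√(1−ρ_J²) = |sin(π/189)| = 0.0166214
So ω* = 2/1.0166214 = 1.967301 (Young).
and ρ(B_{ω*}) = 1.967301 − 1 = 0.967301.

ω* = 1.967301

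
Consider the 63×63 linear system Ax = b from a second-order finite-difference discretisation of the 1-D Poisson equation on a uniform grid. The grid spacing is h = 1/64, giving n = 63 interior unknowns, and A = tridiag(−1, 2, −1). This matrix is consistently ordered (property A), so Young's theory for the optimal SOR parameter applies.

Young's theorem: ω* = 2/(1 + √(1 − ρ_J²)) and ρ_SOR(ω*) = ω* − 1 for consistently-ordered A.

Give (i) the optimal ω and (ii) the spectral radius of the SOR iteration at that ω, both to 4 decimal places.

ω* = 1.9065, ρ_SOR = 0.9065

ρ_J = max_k |cos(kπ/64)| = cos(π/64) = 0.9988
1 − cos²(π/64) = sin²(π/64) ⇒ √(1−ρ_J²) = sin(π/64) = 0.04907.
Young: ω* = 2/(1+√(1−ρ_J²)) = 2/(1+0.04907) = 2/1.04907 = 1.9065.
ρ_SOR = ω* − 1 = 1.9065 − 1 = 0.9065.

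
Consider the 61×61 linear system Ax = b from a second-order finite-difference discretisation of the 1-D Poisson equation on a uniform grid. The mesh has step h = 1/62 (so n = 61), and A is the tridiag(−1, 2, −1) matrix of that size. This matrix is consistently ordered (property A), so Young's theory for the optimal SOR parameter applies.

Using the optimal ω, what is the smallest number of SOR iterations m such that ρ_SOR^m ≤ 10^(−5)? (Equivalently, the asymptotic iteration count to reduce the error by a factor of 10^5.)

m = 114

n=61: λ(B_J) = 1 − λ(A)/2 = cos(kπ/62); k=1 gives ρ_J = 0.9987165.
√(1−ρ_J²) = |sin(π/62)| = 0.0506492
Young: ω* = 2/(1+√(1−ρ_J²)) = 2/(1+0.0506492) = 2/1.0506492 = 1.9035849.
ρ(B_{ω*}) = ω*−1 = 0.9035849
(0.9035849)^m ≤ 10^{−5}  ⇒  m·ln(0.9035849) ≤ −5·ln10  ⇒  m ≥ 113.556  ⇒  m = 114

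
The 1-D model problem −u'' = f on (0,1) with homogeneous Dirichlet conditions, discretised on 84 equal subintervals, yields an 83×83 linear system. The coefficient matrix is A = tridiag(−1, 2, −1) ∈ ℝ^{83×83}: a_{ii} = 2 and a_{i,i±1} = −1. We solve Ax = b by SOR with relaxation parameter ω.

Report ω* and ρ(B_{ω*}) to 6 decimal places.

[ρ_J] n=83: ρ(B_J) = cos(π/(n+1)) = cos(π/84) = 0.999301.
√(1−ρ_J²) simplifies to sin(π/84) = 0.0373912.
ω* = 2/(1+0.0373912) = 1.927913
ρ_SOR = ω* − 1 = 1.927913 − 1 = 0.927913.

ω* = 1.927913, ρ_SOR = 0.927913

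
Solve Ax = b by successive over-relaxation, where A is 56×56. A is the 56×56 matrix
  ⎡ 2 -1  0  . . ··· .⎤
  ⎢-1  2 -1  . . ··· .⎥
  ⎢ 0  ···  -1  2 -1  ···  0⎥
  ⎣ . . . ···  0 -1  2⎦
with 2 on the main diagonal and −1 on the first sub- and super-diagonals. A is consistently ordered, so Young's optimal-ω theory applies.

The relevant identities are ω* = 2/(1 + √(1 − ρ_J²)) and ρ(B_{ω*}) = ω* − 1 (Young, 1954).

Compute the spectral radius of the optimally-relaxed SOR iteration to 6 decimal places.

ρ_SOR = 0.895577

spectrum of D⁻¹(L+U) = {cos(kπ/57) : 1≤k≤56}; ρ_J = cos(π/57) = 0.998482.
root = sin(π/57) = 0.0550878  (since 1−cos² = sin²).
ω* = 2/(1+0.0550878) = 1.895577
and ρ(B_{ω*}) = 1.895577 − 1 = 0.895577.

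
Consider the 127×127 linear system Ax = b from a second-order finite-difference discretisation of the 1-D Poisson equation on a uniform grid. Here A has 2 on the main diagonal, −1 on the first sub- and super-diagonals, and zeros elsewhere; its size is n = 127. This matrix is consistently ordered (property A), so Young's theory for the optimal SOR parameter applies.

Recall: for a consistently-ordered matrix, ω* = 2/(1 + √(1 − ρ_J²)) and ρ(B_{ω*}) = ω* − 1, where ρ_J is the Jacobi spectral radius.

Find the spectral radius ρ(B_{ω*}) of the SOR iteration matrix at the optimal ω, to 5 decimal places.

ρ_SOR = 0.95209

spectrum of D⁻¹(L+U) = {cos(kπ/128) : 1≤k≤127}; ρ_J = cos(π/128) = 0.99970.
√(1 − cos²(π/128)) = sin(π/128) ≈ 0.024541.
[ω*] 2 ÷ (1 + 0.024541) = 2 ÷ 1.024541 = 1.95209.
and ρ(B_{ω*}) = 1.95209 − 1 = 0.95209.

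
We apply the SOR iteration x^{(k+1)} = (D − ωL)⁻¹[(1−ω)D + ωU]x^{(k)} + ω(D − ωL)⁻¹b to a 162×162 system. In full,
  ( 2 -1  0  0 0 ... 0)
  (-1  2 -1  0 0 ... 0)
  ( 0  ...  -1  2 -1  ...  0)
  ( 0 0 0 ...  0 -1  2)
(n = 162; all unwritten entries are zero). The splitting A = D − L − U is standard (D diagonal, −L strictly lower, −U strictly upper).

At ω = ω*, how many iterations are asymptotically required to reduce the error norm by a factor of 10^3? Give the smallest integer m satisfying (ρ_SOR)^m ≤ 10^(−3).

m = 180

ρ_J = max_k |cos(kπ/163)| = cos(π/163) = 0.9998143
√(1−ρ_J²) = |sin(π/163)| = 0.0192724
Then 2/(1+√(1−ρ_J²)) = 2/(1+0.0192724); ω* = 2/1.0192724 = 1.9621840.
Hence ρ(B_{ω*}) = 1.9621840 − 1 = 0.9621840.
(0.9621840)^m ≤ 10^{−3}  ⇒  m·ln(0.9621840) ≤ −3·ln10  ⇒  m ≥ 179.191  ⇒  m = 180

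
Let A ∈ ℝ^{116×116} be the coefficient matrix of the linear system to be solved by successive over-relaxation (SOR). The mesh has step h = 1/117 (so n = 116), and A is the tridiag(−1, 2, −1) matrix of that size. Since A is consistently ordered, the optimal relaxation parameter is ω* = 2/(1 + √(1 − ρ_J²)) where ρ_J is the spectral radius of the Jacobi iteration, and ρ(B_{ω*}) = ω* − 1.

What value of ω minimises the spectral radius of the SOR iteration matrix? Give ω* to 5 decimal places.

ω* = 1.94771

spectrum of D⁻¹(L+U) = {cos(kπ/117) : 1≤k≤116}; ρ_J = cos(π/117) = 0.99964.
1 − cos²(π/117) = sin²(π/117) ⇒ √(1−ρ_J²) = sin(π/117) = 0.026848.
So ω* = 2/1.026848 = 1.94771 (Young).
[ρ_SOR] ω* − 1 = 0.94771.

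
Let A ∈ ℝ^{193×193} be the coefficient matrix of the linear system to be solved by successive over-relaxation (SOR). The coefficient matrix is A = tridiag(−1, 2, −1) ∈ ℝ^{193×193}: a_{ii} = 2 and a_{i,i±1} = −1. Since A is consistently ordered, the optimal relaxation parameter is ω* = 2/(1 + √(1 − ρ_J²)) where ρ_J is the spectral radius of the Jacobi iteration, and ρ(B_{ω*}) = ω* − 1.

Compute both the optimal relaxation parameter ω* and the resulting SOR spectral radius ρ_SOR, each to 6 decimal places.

With n=193, ρ(Jacobi) = cos(π/194) = 0.999869.
√(1 − cos²(π/194)) = sin(π/194) ≈ 0.0161931.
So ω* = 2/1.0161931 = 1.968130 (Young).
ρ(B_{ω*}) = ω*−1 = 0.968130

ω* = 1.968130, ρ_SOR = 0.968130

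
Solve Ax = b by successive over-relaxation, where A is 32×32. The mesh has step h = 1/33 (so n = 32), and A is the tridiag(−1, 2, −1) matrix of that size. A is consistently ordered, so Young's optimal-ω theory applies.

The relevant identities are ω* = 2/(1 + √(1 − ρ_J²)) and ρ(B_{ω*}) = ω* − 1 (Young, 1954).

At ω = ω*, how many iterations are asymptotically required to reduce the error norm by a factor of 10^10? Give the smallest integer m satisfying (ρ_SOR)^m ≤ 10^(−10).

[ρ_J] n=32: ρ(B_J) = cos(π/(n+1)) = cos(π/33) = 0.9954719.
√(1−ρ_J²) simplifies to sin(π/33) = 0.0950560.
Then 2/(1+√(1−ρ_J²)) = 2/(1+0.0950560); ω* = 2/1.0950560 = 1.8263906.
ρ(B_{ω*}) = ω*−1 = 0.8263906
(0.8263906)^m ≤ 10^{−10}  ⇒  m·ln(0.8263906) ≤ −10·ln10  ⇒  m ≥ 120.752  ⇒  m = 121

m = 121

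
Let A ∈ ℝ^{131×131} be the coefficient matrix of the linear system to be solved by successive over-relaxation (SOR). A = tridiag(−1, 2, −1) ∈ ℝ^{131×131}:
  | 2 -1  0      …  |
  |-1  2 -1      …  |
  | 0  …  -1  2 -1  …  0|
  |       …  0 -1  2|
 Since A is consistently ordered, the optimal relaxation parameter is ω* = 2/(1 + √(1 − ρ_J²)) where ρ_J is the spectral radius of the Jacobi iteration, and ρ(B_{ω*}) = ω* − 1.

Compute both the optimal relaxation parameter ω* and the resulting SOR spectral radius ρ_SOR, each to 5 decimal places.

ω* = 1.95351, ρ_SOR = 0.95351

n=131: λ(B_J) = 1 − λ(A)/2 = cos(kπ/132); k=1 gives ρ_J = 0.99972.
1 − cos²(π/132) = sin²(π/132) ⇒ √(1−ρ_J²) = sin(π/132) = 0.023798.
Young: ω* = 2/(1+√(1−ρ_J²)) = 2/(1+0.023798) = 2/1.023798 = 1.95351.
ρ(B_{ω*}) = ω*−1 = 0.95351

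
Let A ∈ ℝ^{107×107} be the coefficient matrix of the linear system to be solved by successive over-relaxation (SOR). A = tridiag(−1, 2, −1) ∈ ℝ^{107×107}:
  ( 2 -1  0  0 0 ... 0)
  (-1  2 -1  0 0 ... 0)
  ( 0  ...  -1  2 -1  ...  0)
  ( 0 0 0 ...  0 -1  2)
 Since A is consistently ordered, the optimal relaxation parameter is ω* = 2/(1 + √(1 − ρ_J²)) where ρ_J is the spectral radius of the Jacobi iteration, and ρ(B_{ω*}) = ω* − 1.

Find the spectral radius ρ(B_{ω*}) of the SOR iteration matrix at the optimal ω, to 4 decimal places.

½·tridiag(1,0,1) at n=107: λ_k = cos(kπ/108); max |λ| at k=1 ⇒ ρ_J = cos(π/108) ≈ 0.9996.
√(1 − cos²(π/108)) = sin(π/108) ≈ 0.02908.
So ω* = 2/1.02908 = 1.9435 (Young).
ρ_SOR = ω* − 1 ≈ 0.9435.

ρ_SOR = 0.9435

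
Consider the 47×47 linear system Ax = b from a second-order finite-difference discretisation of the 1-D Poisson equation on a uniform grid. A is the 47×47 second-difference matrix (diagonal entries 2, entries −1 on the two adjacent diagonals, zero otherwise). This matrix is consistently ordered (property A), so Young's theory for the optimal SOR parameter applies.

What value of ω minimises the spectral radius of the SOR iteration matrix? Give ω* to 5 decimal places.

ω* = 1.87722

spectrum of D⁻¹(L+U) = {cos(kπ/48) : 1≤k≤47}; ρ_J = cos(π/48) = 0.99786.
root = sin(π/48) = 0.065403  (since 1−cos² = sin²).
So ω* = 2/1.065403 = 1.87722 (Young).
[ρ_SOR] ω* − 1 = 0.87722.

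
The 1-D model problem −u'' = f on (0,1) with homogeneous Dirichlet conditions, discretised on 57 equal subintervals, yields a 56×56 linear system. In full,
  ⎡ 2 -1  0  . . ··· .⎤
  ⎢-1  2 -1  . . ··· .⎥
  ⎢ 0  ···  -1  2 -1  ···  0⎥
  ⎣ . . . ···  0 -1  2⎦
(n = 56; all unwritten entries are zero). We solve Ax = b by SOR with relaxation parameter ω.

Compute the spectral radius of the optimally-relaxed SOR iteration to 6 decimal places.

ρ_SOR = 0.895577

spectrum of D⁻¹(L+U) = {cos(kπ/57) : 1≤k≤56}; ρ_J = cos(π/57) = 0.998482.
√(1−ρ_J²) simplifies to sin(π/57) = 0.0550878.
ω* = 2 / (1 + 0.0550878) = 2 / 1.0550878 ≈ 1.895577.
ρ_SOR = ω* − 1 ≈ 0.895577.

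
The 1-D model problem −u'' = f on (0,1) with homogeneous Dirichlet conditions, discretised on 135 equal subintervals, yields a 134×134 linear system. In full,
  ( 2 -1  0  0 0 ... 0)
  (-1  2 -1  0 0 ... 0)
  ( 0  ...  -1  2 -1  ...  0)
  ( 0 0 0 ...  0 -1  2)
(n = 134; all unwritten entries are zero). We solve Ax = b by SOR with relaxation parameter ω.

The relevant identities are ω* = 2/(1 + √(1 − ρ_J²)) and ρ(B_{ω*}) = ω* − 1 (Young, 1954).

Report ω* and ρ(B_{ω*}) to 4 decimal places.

ω* = 1.9545, ρ_SOR = 0.9545

ρ_J = max_k |cos(kπ/135)| = cos(π/135) = 0.9997
root = sin(π/135) = 0.02327  (since 1−cos² = sin²).
So ω* = 2/1.02327 = 1.9545 (Young).
and ρ(B_{ω*}) = 1.9545 − 1 = 0.9545.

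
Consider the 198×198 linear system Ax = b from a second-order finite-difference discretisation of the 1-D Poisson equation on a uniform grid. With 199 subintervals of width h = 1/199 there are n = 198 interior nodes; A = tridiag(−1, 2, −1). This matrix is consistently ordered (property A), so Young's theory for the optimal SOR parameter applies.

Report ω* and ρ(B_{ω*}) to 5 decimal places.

ω* = 1.96892, ρ_SOR = 0.96892

B_J for the 198×198 system has eigenvalues cos(kπ/199); ρ_J = cos(π/199) = 0.99988.
root = sin(π/199) = 0.015786  (since 1−cos² = sin²).
ω* = 2/(1+0.015786) = 1.96892
ρ(B_{ω*}) = ω*−1 = 0.96892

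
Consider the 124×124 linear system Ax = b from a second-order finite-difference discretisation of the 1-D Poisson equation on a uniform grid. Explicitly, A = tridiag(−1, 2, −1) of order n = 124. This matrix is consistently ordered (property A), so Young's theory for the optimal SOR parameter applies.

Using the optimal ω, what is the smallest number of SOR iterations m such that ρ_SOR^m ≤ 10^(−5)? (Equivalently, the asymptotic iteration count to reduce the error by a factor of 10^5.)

m = 230

ρ_J = max_k |cos(kπ/125)| = cos(π/125) = 0.9996842
√(1−ρ_J²) simplifies to sin(π/125) = 0.0251301.
Young: ω* = 2/(1+√(1−ρ_J²)) = 2/(1+0.0251301) = 2/1.0251301 = 1.9509719.
At ω = 1.9509719 every |λ(B_ω)| = ω−1, so ρ_SOR = 0.9509719.
(0.9509719)^m ≤ 10^{−5}  ⇒  m·ln(0.9509719) ≤ −5·ln10  ⇒  m ≥ 229.018  ⇒  m = 230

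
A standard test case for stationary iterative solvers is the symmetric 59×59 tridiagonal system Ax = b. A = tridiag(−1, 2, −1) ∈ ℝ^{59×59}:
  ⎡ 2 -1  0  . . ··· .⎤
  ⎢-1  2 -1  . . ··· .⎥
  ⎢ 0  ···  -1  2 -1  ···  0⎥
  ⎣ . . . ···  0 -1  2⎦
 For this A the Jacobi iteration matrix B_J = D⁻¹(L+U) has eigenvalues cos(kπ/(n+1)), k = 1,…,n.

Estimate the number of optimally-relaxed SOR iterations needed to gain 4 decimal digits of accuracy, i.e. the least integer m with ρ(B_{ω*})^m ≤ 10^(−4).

n=59: λ(B_J) = 1 − λ(A)/2 = cos(kπ/60); k=1 gives ρ_J = 0.9986295.
√(1−ρ_J²) = |sin(π/60)| = 0.0523360
Young: ω* = 2/(1+√(1−ρ_J²)) = 2/(1+0.0523360) = 2/1.0523360 = 1.9005337.
[ρ_SOR] ω* − 1 = 0.9005337.
m ≥ 4·ln10 / (−ln 0.9005337) = 87.912; smallest integer m = 88.

m = 88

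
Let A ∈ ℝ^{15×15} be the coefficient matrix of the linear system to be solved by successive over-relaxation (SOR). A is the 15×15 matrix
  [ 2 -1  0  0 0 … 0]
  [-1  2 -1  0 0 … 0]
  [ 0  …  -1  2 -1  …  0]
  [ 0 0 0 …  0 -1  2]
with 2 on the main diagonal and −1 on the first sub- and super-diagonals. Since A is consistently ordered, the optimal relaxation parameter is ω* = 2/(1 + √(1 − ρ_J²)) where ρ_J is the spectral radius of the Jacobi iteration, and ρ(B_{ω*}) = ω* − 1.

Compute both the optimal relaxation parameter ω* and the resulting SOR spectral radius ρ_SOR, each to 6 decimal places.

ω* = 1.673514, ρ_SOR = 0.673514

ρ_J = max_k |cos(kπ/16)| = cos(π/16) = 0.980785
1 − cos²(π/16) = sin²(π/16) ⇒ √(1−ρ_J²) = sin(π/16) = 0.1950903.
Young: ω* = 2/(1+√(1−ρ_J²)) = 2/(1+0.1950903) = 2/1.1950903 = 1.673514.
Hence ρ(B_{ω*}) = 1.673514 − 1 = 0.673514.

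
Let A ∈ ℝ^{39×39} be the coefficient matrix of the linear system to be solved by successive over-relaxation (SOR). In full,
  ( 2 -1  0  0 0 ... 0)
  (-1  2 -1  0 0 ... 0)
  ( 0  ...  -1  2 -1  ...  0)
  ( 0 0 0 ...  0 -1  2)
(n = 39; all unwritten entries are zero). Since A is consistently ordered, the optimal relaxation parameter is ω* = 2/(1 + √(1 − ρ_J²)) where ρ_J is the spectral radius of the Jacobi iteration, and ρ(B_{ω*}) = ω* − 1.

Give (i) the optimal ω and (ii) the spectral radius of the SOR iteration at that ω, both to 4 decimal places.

ω* = 1.8545, ρ_SOR = 0.8545

½·tridiag(1,0,1) at n=39: λ_k = cos(kπ/40); max |λ| at k=1 ⇒ ρ_J = cos(π/40) ≈ 0.9969.
√(1−ρ_J²) = |sin(π/40)| = 0.07846
Then 2/(1+√(1−ρ_J²)) = 2/(1+0.07846); ω* = 2/1.07846 = 1.8545.
At ω = 1.8545 every |λ(B_ω)| = ω−1, so ρ_SOR = 0.8545.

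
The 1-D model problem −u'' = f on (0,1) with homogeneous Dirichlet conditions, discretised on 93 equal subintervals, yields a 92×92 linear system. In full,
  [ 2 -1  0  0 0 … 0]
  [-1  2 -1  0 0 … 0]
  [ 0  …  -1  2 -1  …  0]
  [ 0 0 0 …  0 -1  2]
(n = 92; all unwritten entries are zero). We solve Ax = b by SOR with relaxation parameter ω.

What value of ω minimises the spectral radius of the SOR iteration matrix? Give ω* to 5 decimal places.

spectrum of D⁻¹(L+U) = {cos(kπ/93) : 1≤k≤92}; ρ_J = cos(π/93) = 0.99943.
√(1−ρ_J²) = |sin(π/93)| = 0.033774
ω* = 2 / (1 + 0.033774) = 2 / 1.033774 ≈ 1.93466.
and ρ(B_{ω*}) = 1.93466 − 1 = 0.93466.

ω* = 1.93466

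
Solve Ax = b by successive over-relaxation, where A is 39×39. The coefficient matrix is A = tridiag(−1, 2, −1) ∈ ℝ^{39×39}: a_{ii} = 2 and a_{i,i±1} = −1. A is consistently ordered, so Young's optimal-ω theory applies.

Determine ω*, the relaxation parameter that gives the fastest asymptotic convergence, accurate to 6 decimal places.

½·tridiag(1,0,1) at n=39: λ_k = cos(kπ/40); max |λ| at k=1 ⇒ ρ_J = cos(π/40) ≈ 0.996917.
√(1−ρ_J²) simplifies to sin(π/40) = 0.0784591.
ω* = 2 / (1 + 0.0784591) = 2 / 1.0784591 ≈ 1.854498.
At ω = 1.854498 every |λ(B_ω)| = ω−1, so ρ_SOR = 0.854498.

ω* = 1.854498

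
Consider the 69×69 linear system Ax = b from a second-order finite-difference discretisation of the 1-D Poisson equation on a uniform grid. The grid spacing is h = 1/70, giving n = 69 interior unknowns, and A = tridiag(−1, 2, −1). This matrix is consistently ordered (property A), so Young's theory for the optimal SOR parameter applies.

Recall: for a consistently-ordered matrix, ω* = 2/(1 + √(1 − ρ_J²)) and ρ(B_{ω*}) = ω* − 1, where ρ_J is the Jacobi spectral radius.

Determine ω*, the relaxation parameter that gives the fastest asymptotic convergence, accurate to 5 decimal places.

[ρ_J] n=69: ρ(B_J) = cos(π/(n+1)) = cos(π/70) = 0.99899.
1 − cos²(π/70) = sin²(π/70) ⇒ √(1−ρ_J²) = sin(π/70) = 0.044865.
So ω* = 2/1.044865 = 1.91412 (Young).
ρ_SOR = ω* − 1 = 1.91412 − 1 = 0.91412.

ω* = 1.91412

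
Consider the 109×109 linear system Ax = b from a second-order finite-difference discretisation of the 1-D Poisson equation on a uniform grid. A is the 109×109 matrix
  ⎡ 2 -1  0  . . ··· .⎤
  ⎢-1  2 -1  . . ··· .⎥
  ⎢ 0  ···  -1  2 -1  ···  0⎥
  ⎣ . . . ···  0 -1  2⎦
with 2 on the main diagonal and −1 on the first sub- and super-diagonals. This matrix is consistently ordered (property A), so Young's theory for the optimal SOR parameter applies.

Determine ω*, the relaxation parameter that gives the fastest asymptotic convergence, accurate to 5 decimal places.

With n=109, ρ(Jacobi) = cos(π/110) = 0.99959.
root = sin(π/110) = 0.028556  (since 1−cos² = sin²).
ω* = 2/(1+0.028556) = 1.94447
ρ_SOR = ω* − 1 ≈ 0.94447.

ω* = 1.94447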